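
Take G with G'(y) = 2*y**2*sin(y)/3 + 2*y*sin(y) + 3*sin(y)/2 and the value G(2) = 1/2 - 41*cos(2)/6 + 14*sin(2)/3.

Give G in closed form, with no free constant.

G(y) = -(4*y**2*cos(y) - 8*y*sin(y) + 12*y*cos(y) - 12*sin(y) + cos(y) - 3)/6

Integrate term by term and add the pieces.
A general antiderivative is -2*y**2*cos(y)/3 + 4*y*sin(y)/3 - 2*y*cos(y) + 2*sin(y) - cos(y)/6 + C.
The condition gives C = 1/2 - 41*cos(2)/6 + 14*sin(2)/3 - (-41*cos(2)/6 + 14*sin(2)/3) = 1/2.
So G(y) = -(4*y**2*cos(y) - 8*y*sin(y) + 12*y*cos(y) - 12*sin(y) + cos(y) - 3)/6.
Check: d/dy[-(4*y**2*cos(y) - 8*y*sin(y) + 12*y*cos(y) - 12*sin(y) + cos(y) - 3)/6] = 2*y**2*sin(y)/3 + 2*y*sin(y) + 3*sin(y)/2 = G'(y).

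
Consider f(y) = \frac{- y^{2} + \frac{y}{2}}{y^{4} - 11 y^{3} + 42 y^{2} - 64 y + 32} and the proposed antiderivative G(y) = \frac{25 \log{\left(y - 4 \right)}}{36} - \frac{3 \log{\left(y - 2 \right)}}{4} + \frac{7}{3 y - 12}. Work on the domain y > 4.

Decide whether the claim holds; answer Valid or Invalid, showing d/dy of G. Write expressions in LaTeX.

Invalid: d/dy[G] - f = - \frac{1}{18 y - 18}, which is not 0.

d/dy[G] = \frac{- y^{2} - 9 y - 32}{18 y^{3} - 180 y^{2} + 576 y - 576}
d/dy[G] - f(y) = - \frac{1}{18 y - 18} != 0.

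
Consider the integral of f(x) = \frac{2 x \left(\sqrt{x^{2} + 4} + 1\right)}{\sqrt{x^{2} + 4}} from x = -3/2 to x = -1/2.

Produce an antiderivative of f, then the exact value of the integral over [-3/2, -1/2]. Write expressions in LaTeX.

Antiderivative: F(x) = x^{2} + 2 \sqrt{x^{2} + 4}; value = -7 + \sqrt{17}

A candidate is checked by its d/dx: the result must match f(x).
F(x) = x^{2} + 2 \sqrt{x^{2} + 4} is an antiderivative of f.
Check: d/dx[x^{2} + 2 \sqrt{x^{2} + 4}] = \frac{2 x \sqrt{x^{2} + 4} + 2 x}{\sqrt{x^{2} + 4}}, which equals f(x).
F(-1/2) = \frac{1}{4} + \sqrt{17}; F(-3/2) = \frac{29}{4}.
Integral = F(-1/2) - F(-3/2) = -7 + \sqrt{17}.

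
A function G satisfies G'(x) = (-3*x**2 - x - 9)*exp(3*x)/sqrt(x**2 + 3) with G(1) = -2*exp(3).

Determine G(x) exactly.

G(x) = -sqrt(x**2 + 3)*exp(3*x)

G'(x) has the shape u'v + uv' for u = -sqrt(x**2 + 3) and v = exp(3*x) — it is the derivative of the product u*v.
A general antiderivative is -sqrt(x**2 + 3)*exp(3*x) + C.
The condition gives C = -2*exp(3) - (-2*exp(3)) = 0.
So G(x) = -sqrt(x**2 + 3)*exp(3*x).
Check: d/dx[-sqrt(x**2 + 3)*exp(3*x)] = (-3*x**2*exp(3*x) - x*exp(3*x) - 9*exp(3*x))/sqrt(x**2 + 3), which equals G'(x).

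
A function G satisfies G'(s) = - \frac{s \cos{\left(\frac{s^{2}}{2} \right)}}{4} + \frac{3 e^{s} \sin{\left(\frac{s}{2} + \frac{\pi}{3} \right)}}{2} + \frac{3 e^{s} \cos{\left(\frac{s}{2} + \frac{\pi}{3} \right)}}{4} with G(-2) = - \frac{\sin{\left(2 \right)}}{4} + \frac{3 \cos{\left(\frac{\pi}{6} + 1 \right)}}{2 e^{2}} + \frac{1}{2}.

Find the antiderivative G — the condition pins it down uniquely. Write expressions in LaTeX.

The integrand splits into summands that can be handled one at a time.
A general antiderivative is \frac{3 e^{s} \sin{\left(\frac{s}{2} + \frac{\pi}{3} \right)}}{2} - \frac{\sin{\left(\frac{s^{2}}{2} \right)}}{4} + C.
The condition gives C = - \frac{\sin{\left(2 \right)}}{4} + \frac{3 \cos{\left(\frac{\pi}{6} + 1 \right)}}{2 e^{2}} + \frac{1}{2} - (- \frac{\sin{\left(2 \right)}}{4} + \frac{3 \cos{\left(\frac{\pi}{6} + 1 \right)}}{2 e^{2}}) = \frac{1}{2}.
So G(s) = \frac{3 e^{s} \sin{\left(\frac{s}{2} + \frac{\pi}{3} \right)}}{2} - \frac{\sin{\left(\frac{s^{2}}{2} \right)}}{4} + \frac{1}{2}.
Check: d/ds[\frac{3 e^{s} \sin{\left(\frac{s}{2} + \frac{\pi}{3} \right)}}{2} - \frac{\sin{\left(\frac{s^{2}}{2} \right)}}{4} + \frac{1}{2}] = - \frac{s \cos{\left(\frac{s^{2}}{2} \right)}}{4} + \frac{3 e^{s} \sin{\left(\frac{s}{2} + \frac{\pi}{3} \right)}}{2} + \frac{3 e^{s} \cos{\left(\frac{s}{2} + \frac{\pi}{3} \right)}}{4} = G'(s).

G(s) = \frac{3 e^{s} \sin{\left(\frac{s}{2} + \frac{\pi}{3} \right)}}{2} - \frac{\sin{\left(\frac{s^{2}}{2} \right)}}{4} + \frac{1}{2}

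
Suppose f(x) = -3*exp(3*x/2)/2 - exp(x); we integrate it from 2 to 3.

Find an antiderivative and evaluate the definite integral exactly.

Antiderivative: F(x) = -exp(3*x/2) - exp(x); value = -exp(9/2) + exp(2)

Integrate term by term and add the pieces.
F(x) = -exp(3*x/2) - exp(x) is an antiderivative of f.
Check: d/dx[-exp(3*x/2) - exp(x)] = -3*exp(3*x/2)/2 - exp(x) = f(x).
F(3) = -exp(9/2) - exp(3); F(2) = -exp(3) - exp(2).
Integral = F(3) - F(2) = -exp(9/2) + exp(2).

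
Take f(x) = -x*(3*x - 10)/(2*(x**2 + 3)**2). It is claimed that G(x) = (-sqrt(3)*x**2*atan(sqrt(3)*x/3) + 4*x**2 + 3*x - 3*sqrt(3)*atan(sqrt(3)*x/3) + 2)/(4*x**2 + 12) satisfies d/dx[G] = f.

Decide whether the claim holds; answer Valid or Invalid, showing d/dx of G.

d/dx[G] = (-3*x**2 + 10*x)/(2*x**4 + 12*x**2 + 18)
This equals f(x) exactly, so the claim holds.

Valid. The derivative of G reproduces f.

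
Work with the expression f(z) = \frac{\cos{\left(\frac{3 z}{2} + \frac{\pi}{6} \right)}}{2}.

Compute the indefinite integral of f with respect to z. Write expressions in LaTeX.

Whatever form F(z) takes, F'(z) = f(z) is non-negotiable.
Check: d/dz[\frac{\sin{\left(\frac{3 z}{2} + \frac{\pi}{6} \right)}}{3}] = \frac{\cos{\left(\frac{3 z}{2} + \frac{\pi}{6} \right)}}{2} = f(z).

F(z) = \frac{\sin{\left(\frac{3 z}{2} + \frac{\pi}{6} \right)}}{3} + C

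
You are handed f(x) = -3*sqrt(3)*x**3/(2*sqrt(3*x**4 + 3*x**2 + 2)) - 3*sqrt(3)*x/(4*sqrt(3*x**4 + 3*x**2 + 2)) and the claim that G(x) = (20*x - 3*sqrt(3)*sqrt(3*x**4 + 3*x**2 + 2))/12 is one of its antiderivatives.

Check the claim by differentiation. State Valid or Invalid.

d/dx[G] = (-18*sqrt(3)*x**3 - 9*sqrt(3)*x + 20*sqrt(3*x**4 + 3*x**2 + 2))/(12*sqrt(3*x**4 + 3*x**2 + 2))
d/dx[G] - f(x) = 5/3 != 0.

Invalid: d/dx[G] - f = 5/3, which is not 0.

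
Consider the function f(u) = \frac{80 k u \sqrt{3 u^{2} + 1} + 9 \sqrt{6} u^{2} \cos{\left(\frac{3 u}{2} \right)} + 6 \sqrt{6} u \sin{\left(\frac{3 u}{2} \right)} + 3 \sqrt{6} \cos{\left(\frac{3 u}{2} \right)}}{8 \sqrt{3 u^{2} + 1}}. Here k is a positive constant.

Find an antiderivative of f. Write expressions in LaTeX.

Any candidate F(u) must reproduce f(u) exactly when differentiated.
Check: d/du[\frac{\sqrt{3} \left(20 \sqrt{3} k u^{2} + 3 \sqrt{2} \sqrt{3 u^{2} + 1} \sin{\left(\frac{3 u}{2} \right)}\right)}{12}] = \frac{80 k u \sqrt{3 u^{2} + 1} + 9 \sqrt{6} u^{2} \cos{\left(\frac{3 u}{2} \right)} + 6 \sqrt{6} u \sin{\left(\frac{3 u}{2} \right)} + 3 \sqrt{6} \cos{\left(\frac{3 u}{2} \right)}}{8 \sqrt{3 u^{2} + 1}} = f(u).

An antiderivative is F(u) = \frac{\sqrt{3} \left(20 \sqrt{3} k u^{2} + 3 \sqrt{2} \sqrt{3 u^{2} + 1} \sin{\left(\frac{3 u}{2} \right)}\right)}{12}.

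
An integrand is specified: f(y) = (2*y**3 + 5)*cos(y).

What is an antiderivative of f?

Any candidate F(y) must reproduce f(y) exactly when differentiated.
Check: d/dy[2*y**3*sin(y) + 6*y**2*cos(y) - 12*y*sin(y) + 5*sin(y) - 12*cos(y)] = 2*y**3*cos(y) + 5*cos(y), which equals f(y).

An antiderivative is F(y) = 2*y**3*sin(y) + 6*y**2*cos(y) - 12*y*sin(y) + 5*sin(y) - 12*cos(y).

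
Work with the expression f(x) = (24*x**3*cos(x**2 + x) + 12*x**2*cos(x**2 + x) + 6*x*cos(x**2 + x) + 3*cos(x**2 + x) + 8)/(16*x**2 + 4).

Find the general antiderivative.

Any candidate F(x) must reproduce f(x) exactly when differentiated.
Check: d/dx[3*sin(x**2 + x)/4 + atan(2*x)] = (24*x**3*cos(x**2 + x) + 12*x**2*cos(x**2 + x) + 6*x*cos(x**2 + x) + 3*cos(x**2 + x) + 8)/(16*x**2 + 4) = f(x).

F(x) = 3*sin(x**2 + x)/4 + atan(2*x) + C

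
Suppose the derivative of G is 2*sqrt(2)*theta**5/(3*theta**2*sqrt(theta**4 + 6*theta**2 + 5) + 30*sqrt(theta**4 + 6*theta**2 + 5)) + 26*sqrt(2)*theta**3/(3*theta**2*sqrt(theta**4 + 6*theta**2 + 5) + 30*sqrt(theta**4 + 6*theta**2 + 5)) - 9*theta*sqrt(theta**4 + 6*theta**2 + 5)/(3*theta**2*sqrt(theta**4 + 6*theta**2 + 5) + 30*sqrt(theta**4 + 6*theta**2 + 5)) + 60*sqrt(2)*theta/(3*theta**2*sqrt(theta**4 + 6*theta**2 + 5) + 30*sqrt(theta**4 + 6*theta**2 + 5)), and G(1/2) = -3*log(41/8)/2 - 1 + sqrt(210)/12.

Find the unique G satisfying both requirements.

Integrate term by term and add the pieces.
A general antiderivative is 2*sqrt(theta**4/2 + 3*theta**2 + 5/2)/3 - 3*log(theta**2/2 + 5)/2 + C.
The condition gives C = -3*log(41/8)/2 - 1 + sqrt(210)/12 - (-3*log(41/8)/2 + sqrt(210)/12) = -1.
So G(theta) = -(-2*sqrt(2)*sqrt(theta**4 + 6*theta**2 + 5) + 9*log(theta**2/2 + 5) + 6)/6.
Check: d/dtheta[-(-2*sqrt(2)*sqrt(theta**4 + 6*theta**2 + 5) + 9*log(theta**2/2 + 5) + 6)/6] = (2*sqrt(2)*theta**5 + 26*sqrt(2)*theta**3 - 9*theta*sqrt(theta**4 + 6*theta**2 + 5) + 60*sqrt(2)*theta)/(3*theta**2*sqrt(theta**4 + 6*theta**2 + 5) + 30*sqrt(theta**4 + 6*theta**2 + 5)), which equals G'(theta).

G(theta) = -(-2*sqrt(2)*sqrt(theta**4 + 6*theta**2 + 5) + 9*log(theta**2/2 + 5) + 6)/6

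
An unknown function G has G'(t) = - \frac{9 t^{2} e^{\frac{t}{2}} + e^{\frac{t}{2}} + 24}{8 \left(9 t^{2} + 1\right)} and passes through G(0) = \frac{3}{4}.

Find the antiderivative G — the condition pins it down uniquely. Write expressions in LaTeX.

Differentiate the proposed G(t) back; it has to land on the given G'(t).
A general antiderivative is - \frac{e^{\frac{t}{2}}}{4} - \operatorname{atan}{\left(3 t \right)} + C.
The condition gives C = \frac{3}{4} - (- \frac{1}{4}) = 1.
So G(t) = \frac{- e^{\frac{t}{2}} - 4 \operatorname{atan}{\left(3 t \right)} + 4}{4}.
Check: d/dt[\frac{- e^{\frac{t}{2}} - 4 \operatorname{atan}{\left(3 t \right)} + 4}{4}] = \frac{- 9 t^{2} e^{\frac{t}{2}} - e^{\frac{t}{2}} - 24}{72 t^{2} + 8}, which equals G'(t).

G(t) = \frac{- e^{\frac{t}{2}} - 4 \operatorname{atan}{\left(3 t \right)} + 4}{4}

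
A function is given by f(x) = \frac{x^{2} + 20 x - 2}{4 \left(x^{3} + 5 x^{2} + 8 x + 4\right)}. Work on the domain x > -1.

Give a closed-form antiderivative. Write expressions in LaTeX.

An antiderivative is F(x) = - \frac{21 x \log{\left(x + 1 \right)} - 22 x \log{\left(x + 2 \right)} + 42 \log{\left(x + 1 \right)} - 44 \log{\left(x + 2 \right)} + 38}{4 \left(x + 2\right)}.

The denominator factors as 4 \left(x + 1\right) \left(x + 2\right)^{2}; partial fractions split f into directly integrable pieces: \frac{11}{2 \left(x + 2\right)} + \frac{19}{2 \left(x + 2\right)^{2}} - \frac{21}{4 \left(x + 1\right)}.
Check: d/dx[- \frac{21 x \log{\left(x + 1 \right)} - 22 x \log{\left(x + 2 \right)} + 42 \log{\left(x + 1 \right)} - 44 \log{\left(x + 2 \right)} + 38}{4 \left(x + 2\right)}] = \frac{x^{2} + 20 x - 2}{4 x^{3} + 20 x^{2} + 32 x + 16}, which equals f(x).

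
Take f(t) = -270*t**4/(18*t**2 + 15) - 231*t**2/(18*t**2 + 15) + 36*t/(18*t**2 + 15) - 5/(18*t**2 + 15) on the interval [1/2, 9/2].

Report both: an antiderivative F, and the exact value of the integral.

The integrand splits into summands that can be handled one at a time.
F(t) = (-15*t**3 - t + 3*log(2*t**2 + 5/3))/3 is an antiderivative of f.
Check: d/dt[(-15*t**3 - t + 3*log(2*t**2 + 5/3))/3] = (-270*t**4 - 231*t**2 + 36*t - 5)/(18*t**2 + 15), which equals f(t).
F(9/2) = -3657/8 + log(253/6); F(1/2) = -19/24 + log(13/6).
Integral = F(9/2) - F(1/2) = -1369/3 - log(13/6) + log(253/6).

Antiderivative: F(t) = (-15*t**3 - t + 3*log(2*t**2 + 5/3))/3; value = -1369/3 - log(13/6) + log(253/6)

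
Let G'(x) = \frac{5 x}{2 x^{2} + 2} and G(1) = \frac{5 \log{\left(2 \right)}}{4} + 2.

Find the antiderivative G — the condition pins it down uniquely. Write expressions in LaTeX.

G(x) = \frac{5 \log{\left(x^{2} + 1 \right)}}{4} + 2

The substitution u = x^{2} + 1 works: G'(x) is exactly (dG/du)*(du/dx) for that inner function.
A general antiderivative is \frac{5 \log{\left(x^{2} + 1 \right)}}{4} + C.
The condition gives C = \frac{5 \log{\left(2 \right)}}{4} + 2 - (\frac{5 \log{\left(2 \right)}}{4}) = 2.
So G(x) = \frac{5 \log{\left(x^{2} + 1 \right)}}{4} + 2.
Check: d/dx[\frac{5 \log{\left(x^{2} + 1 \right)}}{4} + 2] = \frac{5 x}{2 x^{2} + 2} = G'(x).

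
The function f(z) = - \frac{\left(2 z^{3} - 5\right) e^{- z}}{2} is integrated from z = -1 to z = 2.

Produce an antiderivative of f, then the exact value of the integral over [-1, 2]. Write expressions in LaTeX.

f has the shape u'v + uv' for u = z^{3} + 3 z^{2} + 6 z + \frac{7}{2} and v = e^{- z} — it is the derivative of the product u*v.
F(z) = \frac{\left(2 z^{3} + 6 z^{2} + 12 z + 7\right) e^{- z}}{2} is an antiderivative of f.
Check: d/dz[\frac{\left(2 z^{3} + 6 z^{2} + 12 z + 7\right) e^{- z}}{2}] = \frac{\left(5 - 2 z^{3}\right) e^{- z}}{2}, which equals f(z).
F(2) = \frac{71}{2 e^{2}}; F(-1) = - \frac{e}{2}.
Integral = F(2) - F(-1) = \frac{e}{2} + \frac{71}{2 e^{2}}.

Antiderivative: F(z) = \frac{\left(2 z^{3} + 6 z^{2} + 12 z + 7\right) e^{- z}}{2}; value = \frac{e}{2} + \frac{71}{2 e^{2}}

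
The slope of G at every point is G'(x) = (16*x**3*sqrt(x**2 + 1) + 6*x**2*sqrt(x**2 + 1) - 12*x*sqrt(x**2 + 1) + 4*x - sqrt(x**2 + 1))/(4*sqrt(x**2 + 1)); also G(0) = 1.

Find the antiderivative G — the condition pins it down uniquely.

For G(x) to be correct, d/dx[G] must agree with the stated G'(x) identically.
A general antiderivative is x**4 + x**3/2 - 3*x**2/2 - x/4 + sqrt(4*x**2 + 4)/2 - 1 + C.
The condition gives C = 1 - (0) = 1.
So G(x) = x**4 + x**3/2 - 3*x**2/2 - x/4 + sqrt(4*x**2 + 4)/2.
Check: d/dx[x**4 + x**3/2 - 3*x**2/2 - x/4 + sqrt(4*x**2 + 4)/2] = (16*x**3*sqrt(x**2 + 1) + 6*x**2*sqrt(x**2 + 1) - 12*x*sqrt(x**2 + 1) + 4*x - sqrt(x**2 + 1))/(4*sqrt(x**2 + 1)) = G'(x).

G(x) = x**4 + x**3/2 - 3*x**2/2 - x/4 + sqrt(4*x**2 + 4)/2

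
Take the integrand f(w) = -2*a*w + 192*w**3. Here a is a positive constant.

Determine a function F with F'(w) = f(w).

Integrate term by term and add the pieces.
Check: d/dw[w**2*(-a + 48*w**2)] = -2*a*w + 192*w**3 = f(w).

An antiderivative is F(w) = w**2*(-a + 48*w**2).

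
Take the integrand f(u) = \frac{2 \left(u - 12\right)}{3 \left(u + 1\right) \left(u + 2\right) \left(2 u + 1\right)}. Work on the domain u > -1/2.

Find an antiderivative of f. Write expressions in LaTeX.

An antiderivative is F(u) = \frac{2 \left(- 25 \log{\left(u + \frac{1}{2} \right)} + 39 \log{\left(u + 1 \right)} - 14 \log{\left(u + 2 \right)}\right)}{9}.

Factor the denominator (3 \left(u + 1\right) \left(u + 2\right) \left(2 u + 1\right)) and decompose: f = - \frac{100}{9 \left(2 u + 1\right)} - \frac{28}{9 \left(u + 2\right)} + \frac{26}{3 \left(u + 1\right)}; each piece integrates to a log, atan, or power term.
Check: d/du[\frac{2 \left(- 25 \log{\left(u + \frac{1}{2} \right)} + 39 \log{\left(u + 1 \right)} - 14 \log{\left(u + 2 \right)}\right)}{9}] = \frac{2 u - 24}{6 u^{3} + 21 u^{2} + 21 u + 6}, which equals f(u).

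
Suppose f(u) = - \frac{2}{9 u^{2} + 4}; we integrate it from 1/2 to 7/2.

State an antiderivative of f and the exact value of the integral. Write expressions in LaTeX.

Antiderivative: F(u) = - \frac{\operatorname{atan}{\left(\frac{3 u}{2} \right)}}{3}; value = - \frac{\operatorname{atan}{\left(\frac{21}{4} \right)}}{3} + \frac{\operatorname{atan}{\left(\frac{3}{4} \right)}}{3}

A first test for any F(u): its u-derivative must equal f(u) identically.
F(u) = - \frac{\operatorname{atan}{\left(\frac{3 u}{2} \right)}}{3} is an antiderivative of f.
Check: d/du[- \frac{\operatorname{atan}{\left(\frac{3 u}{2} \right)}}{3}] = - \frac{2}{9 u^{2} + 4} = f(u).
F(7/2) = - \frac{\operatorname{atan}{\left(\frac{21}{4} \right)}}{3}; F(1/2) = - \frac{\operatorname{atan}{\left(\frac{3}{4} \right)}}{3}.
Integral = F(7/2) - F(1/2) = - \frac{\operatorname{atan}{\left(\frac{21}{4} \right)}}{3} + \frac{\operatorname{atan}{\left(\frac{3}{4} \right)}}{3}.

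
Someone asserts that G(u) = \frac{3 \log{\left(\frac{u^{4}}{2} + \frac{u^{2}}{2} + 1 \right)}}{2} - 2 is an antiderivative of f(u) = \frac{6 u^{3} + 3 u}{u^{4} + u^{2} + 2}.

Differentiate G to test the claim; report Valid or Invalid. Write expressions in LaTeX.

Valid: G'(u) = f(u).

d/du[G] = \frac{6 u^{3} + 3 u}{u^{4} + u^{2} + 2}
This equals f(u) exactly, so the claim holds.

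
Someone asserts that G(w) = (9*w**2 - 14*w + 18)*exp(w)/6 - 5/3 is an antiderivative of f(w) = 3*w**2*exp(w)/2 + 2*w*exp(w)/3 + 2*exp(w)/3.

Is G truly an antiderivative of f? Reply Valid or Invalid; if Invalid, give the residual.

Valid - differentiating G returns exactly f.

d/dw[G] = 3*w**2*exp(w)/2 + 2*w*exp(w)/3 + 2*exp(w)/3
This equals f(w) exactly, so the claim holds.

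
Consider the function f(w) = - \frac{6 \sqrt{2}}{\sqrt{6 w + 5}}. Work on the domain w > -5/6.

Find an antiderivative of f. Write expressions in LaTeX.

An antiderivative is F(w) = - 2 \sqrt{2} \sqrt{6 w + 5}.

A first test for any F(w): its w-derivative must equal f(w) identically.
Check: d/dw[- 2 \sqrt{2} \sqrt{6 w + 5}] = - \frac{6 \sqrt{2}}{\sqrt{6 w + 5}} = f(w).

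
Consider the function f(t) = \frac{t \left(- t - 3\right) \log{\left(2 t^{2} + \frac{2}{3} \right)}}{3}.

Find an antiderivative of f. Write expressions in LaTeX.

For F(t) to be correct the identity F'(t) - f(t) = 0 must hold.
Check: d/dt[\frac{2 t^{3}}{27} + \frac{t^{2}}{2} - \frac{2 t}{27} + \left(- \frac{t^{3}}{9} - \frac{t^{2}}{2}\right) \log{\left(2 t^{2} + \frac{2}{3} \right)} - \frac{\log{\left(t^{2} + \frac{1}{3} \right)}}{6} + \frac{2 \sqrt{3} \operatorname{atan}{\left(\sqrt{3} t \right)}}{81}] = - \frac{t^{2} \log{\left(t^{2} + \frac{1}{3} \right)}}{3} - \frac{t^{2} \log{\left(2 \right)}}{3} - t \log{\left(t^{2} + \frac{1}{3} \right)} - t \log{\left(2 \right)}, which equals f(t).

An antiderivative is F(t) = \frac{2 t^{3}}{27} + \frac{t^{2}}{2} - \frac{2 t}{27} + \left(- \frac{t^{3}}{9} - \frac{t^{2}}{2}\right) \log{\left(2 t^{2} + \frac{2}{3} \right)} - \frac{\log{\left(t^{2} + \frac{1}{3} \right)}}{6} + \frac{2 \sqrt{3} \operatorname{atan}{\left(\sqrt{3} t \right)}}{81}.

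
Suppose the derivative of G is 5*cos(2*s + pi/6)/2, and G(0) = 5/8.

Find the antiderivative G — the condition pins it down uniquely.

Check a candidate G(s) by differentiating: d/ds[G] must match the given G'(s).
A general antiderivative is 5*sin(2*s + pi/6)/4 + C.
The condition gives C = 5/8 - (5/8) = 0.
So G(s) = 5*sin(2*s + pi/6)/4.
Check: d/ds[5*sin(2*s + pi/6)/4] = 5*cos(2*s + pi/6)/2 = G'(s).

G(s) = 5*sin(2*s + pi/6)/4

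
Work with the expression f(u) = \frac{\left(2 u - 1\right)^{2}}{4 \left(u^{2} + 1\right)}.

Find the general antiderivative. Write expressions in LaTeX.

A first test for any F(u): its u-derivative must equal f(u) identically.
Check: d/du[u - \frac{\log{\left(u^{2} + 1 \right)}}{2} - \frac{3 \operatorname{atan}{\left(u \right)}}{4}] = \frac{4 u^{2} - 4 u + 1}{4 u^{2} + 4}, which equals f(u).

F(u) = u - \frac{\log{\left(u^{2} + 1 \right)}}{2} - \frac{3 \operatorname{atan}{\left(u \right)}}{4} + C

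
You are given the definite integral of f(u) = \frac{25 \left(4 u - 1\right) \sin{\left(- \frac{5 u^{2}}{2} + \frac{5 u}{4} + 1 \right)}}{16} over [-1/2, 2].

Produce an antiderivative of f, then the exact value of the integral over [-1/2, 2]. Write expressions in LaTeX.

Antiderivative: F(u) = \frac{5 \cos{\left(- \frac{5 u^{2}}{2} + \frac{5 u}{4} + 1 \right)}}{4}; value = - \frac{5 \cos{\left(\frac{1}{4} \right)}}{4} + \frac{5 \cos{\left(\frac{13}{2} \right)}}{4}

The substitution w = - \frac{5 u^{2}}{2} + \frac{5 u}{4} + 1 works: f is exactly (dF/dw)*(dw/du) for that inner function.
F(u) = \frac{5 \cos{\left(- \frac{5 u^{2}}{2} + \frac{5 u}{4} + 1 \right)}}{4} is an antiderivative of f.
Check: d/du[\frac{5 \cos{\left(- \frac{5 u^{2}}{2} + \frac{5 u}{4} + 1 \right)}}{4}] = \frac{25 u \sin{\left(- \frac{5 u^{2}}{2} + \frac{5 u}{4} + 1 \right)}}{4} - \frac{25 \sin{\left(- \frac{5 u^{2}}{2} + \frac{5 u}{4} + 1 \right)}}{16}, which equals f(u).
F(2) = \frac{5 \cos{\left(\frac{13}{2} \right)}}{4}; F(-1/2) = \frac{5 \cos{\left(\frac{1}{4} \right)}}{4}.
Integral = F(2) - F(-1/2) = - \frac{5 \cos{\left(\frac{1}{4} \right)}}{4} + \frac{5 \cos{\left(\frac{13}{2} \right)}}{4}.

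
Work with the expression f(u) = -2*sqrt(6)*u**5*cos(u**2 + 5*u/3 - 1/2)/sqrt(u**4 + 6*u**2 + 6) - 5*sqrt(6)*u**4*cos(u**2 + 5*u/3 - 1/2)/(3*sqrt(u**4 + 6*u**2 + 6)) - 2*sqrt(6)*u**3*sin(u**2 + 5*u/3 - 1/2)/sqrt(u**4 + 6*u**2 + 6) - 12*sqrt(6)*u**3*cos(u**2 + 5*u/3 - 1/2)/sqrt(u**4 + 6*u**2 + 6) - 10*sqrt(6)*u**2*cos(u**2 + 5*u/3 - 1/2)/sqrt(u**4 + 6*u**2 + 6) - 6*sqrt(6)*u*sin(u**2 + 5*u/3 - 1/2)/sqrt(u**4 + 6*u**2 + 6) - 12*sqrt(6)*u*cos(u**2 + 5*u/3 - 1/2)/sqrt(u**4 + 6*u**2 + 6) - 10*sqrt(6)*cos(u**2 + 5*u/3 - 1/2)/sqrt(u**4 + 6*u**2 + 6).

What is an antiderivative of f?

An antiderivative is F(u) = -sqrt(6)*sqrt(u**4 + 6*u**2 + 6)*sin(u**2 + 5*u/3 - 1/2).

Recognize the product-rule pattern: f = v'r + vr' with v = -3*sqrt(2*u**4/3 + 4*u**2 + 4), r = sin(u**2 + 5*u/3 - 1/2), so integration by parts undoes it.
Check: d/du[-sqrt(6)*sqrt(u**4 + 6*u**2 + 6)*sin(u**2 + 5*u/3 - 1/2)] = (-6*sqrt(6)*u**5*cos(u**2 + 5*u/3 - 1/2) - 5*sqrt(6)*u**4*cos(u**2 + 5*u/3 - 1/2) - 6*sqrt(6)*u**3*sin(u**2 + 5*u/3 - 1/2) - 36*sqrt(6)*u**3*cos(u**2 + 5*u/3 - 1/2) - 30*sqrt(6)*u**2*cos(u**2 + 5*u/3 - 1/2) - 18*sqrt(6)*u*sin(u**2 + 5*u/3 - 1/2) - 36*sqrt(6)*u*cos(u**2 + 5*u/3 - 1/2) - 30*sqrt(6)*cos(u**2 + 5*u/3 - 1/2))/(3*sqrt(u**4 + 6*u**2 + 6)), which equals f(u).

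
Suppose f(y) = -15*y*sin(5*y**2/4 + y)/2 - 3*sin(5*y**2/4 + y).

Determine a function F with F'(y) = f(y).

The substitution u = 5*y**2/4 + y works: f is exactly (dF/du)*(du/dy) for that inner function.
Check: d/dy[3*cos(5*y**2/4 + y)] = -15*y*sin(5*y**2/4 + y)/2 - 3*sin(5*y**2/4 + y) = f(y).

An antiderivative is F(y) = 3*cos(5*y**2/4 + y).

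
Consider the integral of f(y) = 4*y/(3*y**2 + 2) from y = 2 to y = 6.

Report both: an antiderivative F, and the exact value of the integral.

Antiderivative: F(y) = 2*log(y**2/2 + 1/3)/3; value = -2*log(7/3)/3 + 2*log(55/3)/3

The substitution u = y**2/2 + 1/3 works: f is exactly (dF/du)*(du/dy) for that inner function.
F(y) = 2*log(y**2/2 + 1/3)/3 is an antiderivative of f.
Check: d/dy[2*log(y**2/2 + 1/3)/3] = 4*y/(3*y**2 + 2) = f(y).
F(6) = 2*log(55/3)/3; F(2) = 2*log(7/3)/3.
Integral = F(6) - F(2) = -2*log(7/3)/3 + 2*log(55/3)/3.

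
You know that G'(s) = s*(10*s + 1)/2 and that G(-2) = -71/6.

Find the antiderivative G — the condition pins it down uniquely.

A candidate passes only if d/ds[G] lands on the given G'(s) exactly.
A general antiderivative is 5*s**3/3 + s**2/4 + 1/2 + C.
The condition gives C = -71/6 - (-71/6) = 0.
So G(s) = (20*s**3 + 3*s**2 + 6)/12.
Check: d/ds[(20*s**3 + 3*s**2 + 6)/12] = 5*s**2 + s/2, which equals G'(s).

G(s) = (20*s**3 + 3*s**2 + 6)/12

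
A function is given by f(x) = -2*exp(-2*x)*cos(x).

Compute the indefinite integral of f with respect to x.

Recover f(x) by differentiating a candidate F(x); any mismatch rules it out.
Check: d/dx[2*(-sin(x) + 2*cos(x))*exp(-2*x)/5] = -2*exp(-2*x)*cos(x) = f(x).

F(x) = 2*(-sin(x) + 2*cos(x))*exp(-2*x)/5 + C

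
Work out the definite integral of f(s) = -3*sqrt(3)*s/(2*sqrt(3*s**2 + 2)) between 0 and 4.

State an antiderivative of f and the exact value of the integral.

f matches the chain-rule pattern g'(h)*h' with inner function h(s) = s**2 + 2/3; substituting u = h(s) collapses the integral.
F(s) = -3*sqrt(s**2 + 2/3)/2 is an antiderivative of f.
Check: d/ds[-3*sqrt(s**2 + 2/3)/2] = -3*sqrt(3)*s/(2*sqrt(3*s**2 + 2)) = f(s).
F(4) = -5*sqrt(6)/2; F(0) = -sqrt(6)/2.
Integral = F(4) - F(0) = -2*sqrt(6).

Antiderivative: F(s) = -3*sqrt(s**2 + 2/3)/2; value = -2*sqrt(6)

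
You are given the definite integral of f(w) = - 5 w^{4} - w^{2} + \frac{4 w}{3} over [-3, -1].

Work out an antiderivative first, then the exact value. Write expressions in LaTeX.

Antiderivative: F(w) = - w^{5} - \frac{w^{3}}{3} + \frac{2 w^{2}}{3}; value = -256

Integrate term by term and add the pieces.
F(w) = - w^{5} - \frac{w^{3}}{3} + \frac{2 w^{2}}{3} is an antiderivative of f.
Check: d/dw[- w^{5} - \frac{w^{3}}{3} + \frac{2 w^{2}}{3}] = - 5 w^{4} - w^{2} + \frac{4 w}{3} = f(w).
F(-1) = 2; F(-3) = 258.
Integral = F(-1) - F(-3) = -256.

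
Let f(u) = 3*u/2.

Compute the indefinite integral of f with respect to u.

Since d/du undoes antidifferentiation here, F'(u) = f(u) is required of F(u).
Check: d/du[3*u**2/4] = 3*u/2 = f(u).

F(u) = 3*u**2/4 + C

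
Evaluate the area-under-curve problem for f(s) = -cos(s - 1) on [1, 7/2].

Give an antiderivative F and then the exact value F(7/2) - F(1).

Recover f(s) by differentiating a candidate F(s); any mismatch rules it out.
F(s) = -sin(s - 1) is an antiderivative of f.
Check: d/ds[-sin(s - 1)] = -cos(s - 1) = f(s).
F(7/2) = -sin(5/2); F(1) = 0.
Integral = F(7/2) - F(1) = -sin(5/2).

Antiderivative: F(s) = -sin(s - 1); value = -sin(5/2)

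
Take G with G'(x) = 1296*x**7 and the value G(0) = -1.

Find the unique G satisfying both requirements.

G(x) = 162*x**8 - 1

For G(x) to be correct, d/dx[G] must agree with the stated G'(x) identically.
A general antiderivative is 162*x**8 + C.
The condition gives C = -1 - (0) = -1.
So G(x) = 162*x**8 - 1.
Check: d/dx[162*x**8 - 1] = 1296*x**7 = G'(x).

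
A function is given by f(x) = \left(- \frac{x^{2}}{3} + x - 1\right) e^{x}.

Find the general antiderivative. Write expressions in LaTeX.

F(x) = - \frac{x^{2} e^{x}}{3} + \frac{5 x e^{x}}{3} - \frac{8 e^{x}}{3} + C

Recognize the product-rule pattern: f = u'v + uv' with u = - \frac{x^{2}}{3} + \frac{5 x}{3} - \frac{8}{3}, v = e^{x}, so integration by parts undoes it.
Check: d/dx[- \frac{x^{2} e^{x}}{3} + \frac{5 x e^{x}}{3} - \frac{8 e^{x}}{3}] = - \frac{x^{2} e^{x}}{3} + x e^{x} - e^{x}, which equals f(x).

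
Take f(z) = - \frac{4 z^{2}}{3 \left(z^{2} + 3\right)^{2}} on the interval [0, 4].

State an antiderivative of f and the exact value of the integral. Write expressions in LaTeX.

Antiderivative: F(z) = \frac{- 2 \sqrt{3} z^{2} \operatorname{atan}{\left(\frac{\sqrt{3} z}{3} \right)} + 6 z - 6 \sqrt{3} \operatorname{atan}{\left(\frac{\sqrt{3} z}{3} \right)}}{9 z^{2} + 27}; value = - \frac{2 \sqrt{3} \operatorname{atan}{\left(\frac{4 \sqrt{3}}{3} \right)}}{9} + \frac{8}{57}

Recover f(z) by differentiating a candidate F(z); any mismatch rules it out.
F(z) = \frac{- 2 \sqrt{3} z^{2} \operatorname{atan}{\left(\frac{\sqrt{3} z}{3} \right)} + 6 z - 6 \sqrt{3} \operatorname{atan}{\left(\frac{\sqrt{3} z}{3} \right)}}{9 z^{2} + 27} is an antiderivative of f.
Check: d/dz[\frac{- 2 \sqrt{3} z^{2} \operatorname{atan}{\left(\frac{\sqrt{3} z}{3} \right)} + 6 z - 6 \sqrt{3} \operatorname{atan}{\left(\frac{\sqrt{3} z}{3} \right)}}{9 z^{2} + 27}] = - \frac{4 z^{2}}{3 z^{4} + 18 z^{2} + 27}, which equals f(z).
F(4) = - \frac{2 \sqrt{3} \operatorname{atan}{\left(\frac{4 \sqrt{3}}{3} \right)}}{9} + \frac{8}{57}; F(0) = 0.
Integral = F(4) - F(0) = - \frac{2 \sqrt{3} \operatorname{atan}{\left(\frac{4 \sqrt{3}}{3} \right)}}{9} + \frac{8}{57}.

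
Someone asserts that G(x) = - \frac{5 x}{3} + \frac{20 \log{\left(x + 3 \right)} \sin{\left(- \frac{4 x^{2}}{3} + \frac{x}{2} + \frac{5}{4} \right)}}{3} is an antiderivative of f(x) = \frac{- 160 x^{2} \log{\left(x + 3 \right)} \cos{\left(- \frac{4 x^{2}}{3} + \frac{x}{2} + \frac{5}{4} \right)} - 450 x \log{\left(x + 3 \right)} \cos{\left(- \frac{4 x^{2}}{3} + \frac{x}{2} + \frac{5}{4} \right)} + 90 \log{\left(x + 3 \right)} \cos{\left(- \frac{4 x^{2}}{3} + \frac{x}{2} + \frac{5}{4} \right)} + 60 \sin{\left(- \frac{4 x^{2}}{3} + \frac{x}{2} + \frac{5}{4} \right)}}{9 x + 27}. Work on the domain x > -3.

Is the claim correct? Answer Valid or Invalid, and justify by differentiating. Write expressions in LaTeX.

d/dx[G] = \frac{- 160 x^{2} \log{\left(x + 3 \right)} \cos{\left(- \frac{4 x^{2}}{3} + \frac{x}{2} + \frac{5}{4} \right)} - 450 x \log{\left(x + 3 \right)} \cos{\left(- \frac{4 x^{2}}{3} + \frac{x}{2} + \frac{5}{4} \right)} - 15 x + 90 \log{\left(x + 3 \right)} \cos{\left(- \frac{4 x^{2}}{3} + \frac{x}{2} + \frac{5}{4} \right)} + 60 \sin{\left(- \frac{4 x^{2}}{3} + \frac{x}{2} + \frac{5}{4} \right)} - 45}{9 x + 27}
d/dx[G] - f(x) = - \frac{5}{3} != 0.

Invalid: d/dx[G] - f = - \frac{5}{3}, which is not 0.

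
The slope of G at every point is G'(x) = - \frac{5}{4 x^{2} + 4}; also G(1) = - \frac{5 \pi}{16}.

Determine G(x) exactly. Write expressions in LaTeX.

G(x) = - \frac{5 \operatorname{atan}{\left(x \right)}}{4}

Whatever form G(x) takes, its d/dx must return the stated G'(x).
A general antiderivative is - \frac{5 \operatorname{atan}{\left(x \right)}}{4} + C.
The condition gives C = - \frac{5 \pi}{16} - (- \frac{5 \pi}{16}) = 0.
So G(x) = - \frac{5 \operatorname{atan}{\left(x \right)}}{4}.
Check: d/dx[- \frac{5 \operatorname{atan}{\left(x \right)}}{4}] = - \frac{5}{4 x^{2} + 4} = G'(x).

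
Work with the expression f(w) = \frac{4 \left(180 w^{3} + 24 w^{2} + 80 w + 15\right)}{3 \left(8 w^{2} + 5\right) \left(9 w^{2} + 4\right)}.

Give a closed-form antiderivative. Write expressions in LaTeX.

An antiderivative is F(w) = \frac{5 \log{\left(4 w^{2} + \frac{5}{2} \right)}}{3} + \frac{2 \operatorname{atan}{\left(\frac{3 w}{2} \right)}}{3}.

Check any antiderivative F(w) by computing F'(w) and comparing it with f(w).
Check: d/dw[\frac{5 \log{\left(4 w^{2} + \frac{5}{2} \right)}}{3} + \frac{2 \operatorname{atan}{\left(\frac{3 w}{2} \right)}}{3}] = \frac{720 w^{3} + 96 w^{2} + 320 w + 60}{216 w^{4} + 231 w^{2} + 60}, which equals f(w).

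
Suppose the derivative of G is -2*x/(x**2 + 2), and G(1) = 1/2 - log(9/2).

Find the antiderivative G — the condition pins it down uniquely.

G(x) = 1/2 - log(3*x**2/2 + 3)

The substitution u = 3*x**2/2 + 3 works: G'(x) is exactly (dG/du)*(du/dx) for that inner function.
A general antiderivative is -log(3*x**2/2 + 3) + C.
The condition gives C = 1/2 - log(9/2) - (-log(9/2)) = 1/2.
So G(x) = 1/2 - log(3*x**2/2 + 3).
Check: d/dx[1/2 - log(3*x**2/2 + 3)] = -2*x/(x**2 + 2) = G'(x).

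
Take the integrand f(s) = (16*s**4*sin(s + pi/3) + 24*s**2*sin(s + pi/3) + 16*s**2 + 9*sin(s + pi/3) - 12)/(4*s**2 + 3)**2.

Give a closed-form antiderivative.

A candidate is checked by its d/ds: the result must match f(s).
Check: d/ds[-2*s/(2*s**2 + 3/2) - cos(s + pi/3)] = (16*s**4*sin(s + pi/3) + 24*s**2*sin(s + pi/3) + 16*s**2 + 9*sin(s + pi/3) - 12)/(16*s**4 + 24*s**2 + 9), which equals f(s).

An antiderivative is F(s) = -2*s/(2*s**2 + 3/2) - cos(s + pi/3).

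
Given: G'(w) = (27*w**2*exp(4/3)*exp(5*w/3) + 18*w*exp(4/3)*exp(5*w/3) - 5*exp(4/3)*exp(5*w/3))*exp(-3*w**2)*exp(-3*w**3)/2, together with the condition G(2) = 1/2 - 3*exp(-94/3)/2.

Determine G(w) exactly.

G(w) = (1 - 3*exp(-3*w**3 - 3*w**2 + 5*w/3 + 4/3))/2

G'(w) matches the chain-rule pattern g'(h)*h' with inner function h(w) = -3*w**3 - 3*w**2 + 5*w/3 + 4/3; substituting u = h(w) collapses the integral.
A general antiderivative is -3*exp(-3*w**3 - 3*w**2 + 5*w/3 + 4/3)/2 + C.
The condition gives C = 1/2 - 3*exp(-94/3)/2 - (-3*exp(-94/3)/2) = 1/2.
So G(w) = (1 - 3*exp(-3*w**3 - 3*w**2 + 5*w/3 + 4/3))/2.
Check: d/dw[(1 - 3*exp(-3*w**3 - 3*w**2 + 5*w/3 + 4/3))/2] = (27*w**2 + 18*w - 5)*exp(4/3)*exp(5*w/3)*exp(-3*w**2)*exp(-3*w**3)/2, which equals G'(w).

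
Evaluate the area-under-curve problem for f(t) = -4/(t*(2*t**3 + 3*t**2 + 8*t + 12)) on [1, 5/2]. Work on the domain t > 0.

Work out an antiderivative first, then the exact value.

Antiderivative: F(t) = -log(t)/3 + 16*log(t + 3/2)/75 + 3*log(t**2 + 4)/50 + 4*atan(t/2)/25; value = -41*log(5/2)/75 - 3*log(5)/50 - 4*atan(1/2)/25 + 3*log(41/4)/50 + 4*atan(5/4)/25 + 16*log(4)/75

The denominator factors as t*(2*t + 3)*(t**2 + 4); partial fractions split f into directly integrable pieces: (3*t + 8)/(25*(t**2 + 4)) + 32/(75*(2*t + 3)) - 1/(3*t).
F(t) = -log(t)/3 + 16*log(t + 3/2)/75 + 3*log(t**2 + 4)/50 + 4*atan(t/2)/25 is an antiderivative of f.
Check: d/dt[-log(t)/3 + 16*log(t + 3/2)/75 + 3*log(t**2 + 4)/50 + 4*atan(t/2)/25] = -4/(2*t**4 + 3*t**3 + 8*t**2 + 12*t), which equals f(t).
F(5/2) = -log(5/2)/3 + 3*log(41/4)/50 + 4*atan(5/4)/25 + 16*log(4)/75; F(1) = 4*atan(1/2)/25 + 3*log(5)/50 + 16*log(5/2)/75.
Integral = F(5/2) - F(1) = -41*log(5/2)/75 - 3*log(5)/50 - 4*atan(1/2)/25 + 3*log(41/4)/50 + 4*atan(5/4)/25 + 16*log(4)/75.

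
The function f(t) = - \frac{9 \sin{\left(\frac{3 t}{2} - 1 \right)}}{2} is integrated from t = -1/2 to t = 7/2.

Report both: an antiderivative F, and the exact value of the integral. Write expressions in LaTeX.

Antiderivative: F(t) = 3 \cos{\left(\frac{3 t}{2} - 1 \right)}; value = 3 \cos{\left(\frac{17}{4} \right)} - 3 \cos{\left(\frac{7}{4} \right)}

Since d/dt undoes antidifferentiation here, F'(t) = f(t) is required of F(t).
F(t) = 3 \cos{\left(\frac{3 t}{2} - 1 \right)} is an antiderivative of f.
Check: d/dt[3 \cos{\left(\frac{3 t}{2} - 1 \right)}] = - \frac{9 \sin{\left(\frac{3 t}{2} - 1 \right)}}{2} = f(t).
F(7/2) = 3 \cos{\left(\frac{17}{4} \right)}; F(-1/2) = 3 \cos{\left(\frac{7}{4} \right)}.
Integral = F(7/2) - F(-1/2) = 3 \cos{\left(\frac{17}{4} \right)} - 3 \cos{\left(\frac{7}{4} \right)}.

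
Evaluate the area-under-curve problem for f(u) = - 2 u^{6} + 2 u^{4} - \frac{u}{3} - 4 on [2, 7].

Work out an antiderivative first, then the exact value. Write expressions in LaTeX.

Antiderivative: F(u) = - \frac{2 u^{7}}{7} + \frac{2 u^{5}}{5} - \frac{u^{2}}{6} - 4 u; value = - \frac{3200105}{14}

The integrand splits into summands that can be handled one at a time.
F(u) = - \frac{2 u^{7}}{7} + \frac{2 u^{5}}{5} - \frac{u^{2}}{6} - 4 u is an antiderivative of f.
Check: d/du[- \frac{2 u^{7}}{7} + \frac{2 u^{5}}{5} - \frac{u^{2}}{6} - 4 u] = - 2 u^{6} + 2 u^{4} - \frac{u}{3} - 4 = f(u).
F(7) = - \frac{6858341}{30}; F(2) = - \frac{3406}{105}.
Integral = F(7) - F(2) = - \frac{3200105}{14}.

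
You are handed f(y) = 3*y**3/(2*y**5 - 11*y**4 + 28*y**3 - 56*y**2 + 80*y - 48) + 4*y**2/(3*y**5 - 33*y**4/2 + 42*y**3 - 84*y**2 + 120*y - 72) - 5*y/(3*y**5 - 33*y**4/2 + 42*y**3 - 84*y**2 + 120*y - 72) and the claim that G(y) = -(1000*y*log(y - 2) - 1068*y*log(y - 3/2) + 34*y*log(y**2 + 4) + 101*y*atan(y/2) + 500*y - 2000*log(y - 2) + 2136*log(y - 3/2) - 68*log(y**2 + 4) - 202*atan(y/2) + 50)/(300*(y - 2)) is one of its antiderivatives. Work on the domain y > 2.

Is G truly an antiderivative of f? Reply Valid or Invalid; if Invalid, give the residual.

Valid. The derivative of G reproduces f.

d/dy[G] = (9*y**3 + 8*y**2 - 10*y)/(6*y**5 - 33*y**4 + 84*y**3 - 168*y**2 + 240*y - 144)
This equals f(y) exactly, so the claim holds.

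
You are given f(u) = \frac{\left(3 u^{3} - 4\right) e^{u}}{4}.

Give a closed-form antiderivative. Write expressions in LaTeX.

An antiderivative is F(u) = \frac{3 u^{3} e^{u}}{4} - \frac{9 u^{2} e^{u}}{4} + \frac{9 u e^{u}}{2} - \frac{11 e^{u}}{2}.

f has the shape v'r + vr' for v = \frac{3 u^{3}}{4} - \frac{9 u^{2}}{4} + \frac{9 u}{2} - \frac{11}{2} and r = e^{u} — it is the derivative of the product v*r.
Check: d/du[\frac{3 u^{3} e^{u}}{4} - \frac{9 u^{2} e^{u}}{4} + \frac{9 u e^{u}}{2} - \frac{11 e^{u}}{2}] = \frac{3 u^{3} e^{u}}{4} - e^{u}, which equals f(u).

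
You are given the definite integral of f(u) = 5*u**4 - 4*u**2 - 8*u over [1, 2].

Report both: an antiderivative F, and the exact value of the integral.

Antiderivative: F(u) = u**5 - 4*u**3/3 - 4*u**2; value = 29/3

The integrand splits into summands that can be handled one at a time.
F(u) = u**5 - 4*u**3/3 - 4*u**2 is an antiderivative of f.
Check: d/du[u**5 - 4*u**3/3 - 4*u**2] = 5*u**4 - 4*u**2 - 8*u = f(u).
F(2) = 16/3; F(1) = -13/3.
Integral = F(2) - F(1) = 29/3.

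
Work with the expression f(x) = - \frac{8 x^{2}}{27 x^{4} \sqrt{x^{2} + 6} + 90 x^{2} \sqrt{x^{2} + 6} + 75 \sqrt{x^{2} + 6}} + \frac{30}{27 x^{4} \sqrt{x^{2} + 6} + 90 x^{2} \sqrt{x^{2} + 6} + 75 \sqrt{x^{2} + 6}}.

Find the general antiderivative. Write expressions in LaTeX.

The integrand splits into summands that can be handled one at a time.
Check: d/dx[\frac{x \sqrt{x^{2} + 6}}{3 \left(3 x^{2} + 5\right)}] = \frac{30 - 8 x^{2}}{27 x^{4} \sqrt{x^{2} + 6} + 90 x^{2} \sqrt{x^{2} + 6} + 75 \sqrt{x^{2} + 6}}, which equals f(x).

F(x) = \frac{x \sqrt{x^{2} + 6}}{3 \left(3 x^{2} + 5\right)} + C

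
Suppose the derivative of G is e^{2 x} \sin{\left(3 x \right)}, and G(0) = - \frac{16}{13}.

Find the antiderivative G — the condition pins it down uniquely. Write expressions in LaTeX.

A first test for any G(x): its x-derivative must equal the given G'(x).
A general antiderivative is \frac{2 e^{2 x} \sin{\left(3 x \right)}}{13} - \frac{3 e^{2 x} \cos{\left(3 x \right)}}{13} + C.
The condition gives C = - \frac{16}{13} - (- \frac{3}{13}) = -1.
So G(x) = \frac{2 e^{2 x} \sin{\left(3 x \right)} - 3 e^{2 x} \cos{\left(3 x \right)} - 13}{13}.
Check: d/dx[\frac{2 e^{2 x} \sin{\left(3 x \right)} - 3 e^{2 x} \cos{\left(3 x \right)} - 13}{13}] = e^{2 x} \sin{\left(3 x \right)} = G'(x).

G(x) = \frac{2 e^{2 x} \sin{\left(3 x \right)} - 3 e^{2 x} \cos{\left(3 x \right)} - 13}{13}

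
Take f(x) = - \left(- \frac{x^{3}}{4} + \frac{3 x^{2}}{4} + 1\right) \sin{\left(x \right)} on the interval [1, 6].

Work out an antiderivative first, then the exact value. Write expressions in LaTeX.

Whatever form F(x) takes, F'(x) = f(x) is non-negotiable.
F(x) = - \frac{x^{3} \cos{\left(x \right)}}{4} + \frac{3 x^{2} \sin{\left(x \right)}}{4} + \frac{3 x^{2} \cos{\left(x \right)}}{4} - \frac{3 x \sin{\left(x \right)}}{2} + \frac{3 x \cos{\left(x \right)}}{2} - \frac{3 \sin{\left(x \right)}}{2} - \frac{\cos{\left(x \right)}}{2} is an antiderivative of f.
Check: d/dx[- \frac{x^{3} \cos{\left(x \right)}}{4} + \frac{3 x^{2} \sin{\left(x \right)}}{4} + \frac{3 x^{2} \cos{\left(x \right)}}{4} - \frac{3 x \sin{\left(x \right)}}{2} + \frac{3 x \cos{\left(x \right)}}{2} - \frac{3 \sin{\left(x \right)}}{2} - \frac{\cos{\left(x \right)}}{2}] = \frac{x^{3} \sin{\left(x \right)}}{4} - \frac{3 x^{2} \sin{\left(x \right)}}{4} - \sin{\left(x \right)}, which equals f(x).
F(6) = - \frac{37 \cos{\left(6 \right)}}{2} + \frac{33 \sin{\left(6 \right)}}{2}; F(1) = - \frac{9 \sin{\left(1 \right)}}{4} + \frac{3 \cos{\left(1 \right)}}{2}.
Integral = F(6) - F(1) = - \frac{37 \cos{\left(6 \right)}}{2} + \frac{33 \sin{\left(6 \right)}}{2} - \frac{3 \cos{\left(1 \right)}}{2} + \frac{9 \sin{\left(1 \right)}}{4}.

Antiderivative: F(x) = - \frac{x^{3} \cos{\left(x \right)}}{4} + \frac{3 x^{2} \sin{\left(x \right)}}{4} + \frac{3 x^{2} \cos{\left(x \right)}}{4} - \frac{3 x \sin{\left(x \right)}}{2} + \frac{3 x \cos{\left(x \right)}}{2} - \frac{3 \sin{\left(x \right)}}{2} - \frac{\cos{\left(x \right)}}{2}; value = - \frac{37 \cos{\left(6 \right)}}{2} + \frac{33 \sin{\left(6 \right)}}{2} - \frac{3 \cos{\left(1 \right)}}{2} + \frac{9 \sin{\left(1 \right)}}{4}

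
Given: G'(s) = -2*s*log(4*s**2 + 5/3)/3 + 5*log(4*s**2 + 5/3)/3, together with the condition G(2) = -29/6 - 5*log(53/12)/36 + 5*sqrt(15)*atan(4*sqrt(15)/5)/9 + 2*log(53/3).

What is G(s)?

G(s) = (12*s**2 + 12*s*(5 - s)*log(4*s**2 + 5/3) - 120*s - 5*log(s**2 + 5/12) + 20*sqrt(15)*atan(2*sqrt(15)*s/5) + 18)/36

The integrand splits into summands that can be handled one at a time.
A general antiderivative is s**2/3 - 10*s/3 + (-s**2/3 + 5*s/3)*log(4*s**2 + 5/3) - 5*log(s**2 + 5/12)/36 + 5*sqrt(15)*atan(2*sqrt(15)*s/5)/9 + C.
The condition gives C = -29/6 - 5*log(53/12)/36 + 5*sqrt(15)*atan(4*sqrt(15)/5)/9 + 2*log(53/3) - (-16/3 - 5*log(53/12)/36 + 5*sqrt(15)*atan(4*sqrt(15)/5)/9 + 2*log(53/3)) = 1/2.
So G(s) = (12*s**2 + 12*s*(5 - s)*log(4*s**2 + 5/3) - 120*s - 5*log(s**2 + 5/12) + 20*sqrt(15)*atan(2*sqrt(15)*s/5) + 18)/36.
Check: d/ds[(12*s**2 + 12*s*(5 - s)*log(4*s**2 + 5/3) - 120*s - 5*log(s**2 + 5/12) + 20*sqrt(15)*atan(2*sqrt(15)*s/5) + 18)/36] = -2*s*log(4*s**2 + 5/3)/3 + 5*log(4*s**2 + 5/3)/3 = G'(s).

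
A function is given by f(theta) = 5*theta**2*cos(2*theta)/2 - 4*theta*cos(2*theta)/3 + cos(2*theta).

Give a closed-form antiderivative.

Integrate term by term and add the pieces.
Check: d/dtheta[(30*theta**2*sin(2*theta) - 16*theta*sin(2*theta) + 30*theta*cos(2*theta) - 3*sin(2*theta) - 8*cos(2*theta))/24] = 5*theta**2*cos(2*theta)/2 - 4*theta*cos(2*theta)/3 + cos(2*theta) = f(theta).

An antiderivative is F(theta) = (30*theta**2*sin(2*theta) - 16*theta*sin(2*theta) + 30*theta*cos(2*theta) - 3*sin(2*theta) - 8*cos(2*theta))/24.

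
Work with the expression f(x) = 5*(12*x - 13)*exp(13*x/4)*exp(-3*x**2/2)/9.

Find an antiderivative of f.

An antiderivative is F(x) = -20*exp(13*x/4)*exp(-3*x**2/2)/9.

f has the shape u'v + uv' for u = -20*exp(2*x)/9 and v = exp(-3*x**2/2 + 5*x/4) — it is the derivative of the product u*v.
Check: d/dx[-20*exp(13*x/4)*exp(-3*x**2/2)/9] = (60*x*exp(13*x/4) - 65*exp(13*x/4))*exp(-3*x**2/2)/9, which equals f(x).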